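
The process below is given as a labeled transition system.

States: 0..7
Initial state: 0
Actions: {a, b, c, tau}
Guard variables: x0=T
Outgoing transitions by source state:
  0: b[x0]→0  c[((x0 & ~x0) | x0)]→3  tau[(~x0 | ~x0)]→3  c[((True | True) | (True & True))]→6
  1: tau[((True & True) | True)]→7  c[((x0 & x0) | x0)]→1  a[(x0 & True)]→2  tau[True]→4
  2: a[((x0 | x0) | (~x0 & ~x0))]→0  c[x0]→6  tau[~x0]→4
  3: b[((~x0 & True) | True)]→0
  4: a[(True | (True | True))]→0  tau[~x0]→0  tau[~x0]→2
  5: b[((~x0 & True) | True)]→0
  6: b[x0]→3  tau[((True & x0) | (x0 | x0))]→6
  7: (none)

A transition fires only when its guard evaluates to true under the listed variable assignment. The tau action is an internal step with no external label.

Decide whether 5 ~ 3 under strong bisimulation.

Answer: BISIMILAR

Trace:
Bisimulation quotient by refinement:
  P[0] = {{0,1,2,3,4,5,6,7}}
  P[1] = {{0},{1},{2},{3,5},{4},{6},{7}}
stable after 2 split(s): 7 block(s)
class of 5: {3,5}; class of 3: {3,5}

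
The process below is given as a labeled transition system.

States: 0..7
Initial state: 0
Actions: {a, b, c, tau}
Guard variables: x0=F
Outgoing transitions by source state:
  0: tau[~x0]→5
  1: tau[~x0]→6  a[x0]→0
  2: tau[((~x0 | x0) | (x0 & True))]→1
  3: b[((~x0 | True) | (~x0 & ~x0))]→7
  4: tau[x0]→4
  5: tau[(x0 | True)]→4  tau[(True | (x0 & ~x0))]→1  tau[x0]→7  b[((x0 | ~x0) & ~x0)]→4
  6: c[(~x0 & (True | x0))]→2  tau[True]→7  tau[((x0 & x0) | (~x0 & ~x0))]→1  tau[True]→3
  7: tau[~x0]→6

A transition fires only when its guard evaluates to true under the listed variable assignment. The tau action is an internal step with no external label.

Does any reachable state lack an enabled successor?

Answer: DEADLOCK at state 4

Working:
R = {0,1,2,3,4,5,6,7}
  0: tau→5  [1 out]
  1: tau→6  [1 out]
  2: tau→1  [1 out]
  3: b→7  [1 out]
  4: ∅  [STUCK]
  5: b→4  tau→1  tau→4  [3 out]
  6: c→2  tau→1  tau→3  tau→7  [4 out]
  7: tau→6  [1 out]
trace reaching 4: tau·tau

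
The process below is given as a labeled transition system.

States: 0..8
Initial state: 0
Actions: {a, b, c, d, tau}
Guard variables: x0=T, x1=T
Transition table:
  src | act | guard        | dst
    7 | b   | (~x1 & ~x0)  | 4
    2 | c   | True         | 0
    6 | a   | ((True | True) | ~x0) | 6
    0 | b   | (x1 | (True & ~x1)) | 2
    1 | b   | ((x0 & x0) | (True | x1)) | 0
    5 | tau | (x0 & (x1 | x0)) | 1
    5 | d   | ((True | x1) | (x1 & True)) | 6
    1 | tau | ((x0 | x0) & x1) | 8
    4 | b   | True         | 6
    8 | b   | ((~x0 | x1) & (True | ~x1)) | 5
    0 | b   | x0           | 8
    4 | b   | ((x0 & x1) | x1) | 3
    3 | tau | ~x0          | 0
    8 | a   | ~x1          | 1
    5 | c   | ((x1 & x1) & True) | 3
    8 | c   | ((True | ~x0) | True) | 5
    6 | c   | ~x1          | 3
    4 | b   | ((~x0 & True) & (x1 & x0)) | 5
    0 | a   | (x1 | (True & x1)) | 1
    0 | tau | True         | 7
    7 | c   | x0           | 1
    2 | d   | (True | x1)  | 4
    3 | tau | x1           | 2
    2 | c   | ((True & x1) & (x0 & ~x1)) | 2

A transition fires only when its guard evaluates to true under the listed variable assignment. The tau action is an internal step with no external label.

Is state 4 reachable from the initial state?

Guard filter leaves 18 enabled edge(s).
L0 = {0}
L1 = {1,2,7,8}  now seen {0,1,2,7,8}
L2 = {4,5}  now seen {0,1,2,4,5,7,8}
L3 = {3,6}  now seen {0,1,2,3,4,5,6,7,8}
Reach set: {0,1,2,3,4,5,6,7,8}
trace reaching 4: b·d

Answer: REACHABLE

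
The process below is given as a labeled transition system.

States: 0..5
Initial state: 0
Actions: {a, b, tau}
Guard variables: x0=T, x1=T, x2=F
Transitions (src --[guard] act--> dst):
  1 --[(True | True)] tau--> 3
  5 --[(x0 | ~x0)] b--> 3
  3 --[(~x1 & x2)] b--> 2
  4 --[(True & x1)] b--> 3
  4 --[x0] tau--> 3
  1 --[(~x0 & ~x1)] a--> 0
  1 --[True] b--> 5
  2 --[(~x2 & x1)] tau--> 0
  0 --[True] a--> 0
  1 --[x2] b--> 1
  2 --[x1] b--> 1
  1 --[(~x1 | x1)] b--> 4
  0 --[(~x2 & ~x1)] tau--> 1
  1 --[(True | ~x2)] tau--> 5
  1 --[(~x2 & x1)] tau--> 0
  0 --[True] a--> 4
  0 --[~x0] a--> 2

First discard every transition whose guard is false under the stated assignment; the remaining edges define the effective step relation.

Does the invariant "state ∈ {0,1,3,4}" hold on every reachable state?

Answer: INVARIANT HOLDS

Working:
Safe = {0,1,3,4}
Reachable = {0,3,4}
  0: ✓
  3: ✓
  4: ✓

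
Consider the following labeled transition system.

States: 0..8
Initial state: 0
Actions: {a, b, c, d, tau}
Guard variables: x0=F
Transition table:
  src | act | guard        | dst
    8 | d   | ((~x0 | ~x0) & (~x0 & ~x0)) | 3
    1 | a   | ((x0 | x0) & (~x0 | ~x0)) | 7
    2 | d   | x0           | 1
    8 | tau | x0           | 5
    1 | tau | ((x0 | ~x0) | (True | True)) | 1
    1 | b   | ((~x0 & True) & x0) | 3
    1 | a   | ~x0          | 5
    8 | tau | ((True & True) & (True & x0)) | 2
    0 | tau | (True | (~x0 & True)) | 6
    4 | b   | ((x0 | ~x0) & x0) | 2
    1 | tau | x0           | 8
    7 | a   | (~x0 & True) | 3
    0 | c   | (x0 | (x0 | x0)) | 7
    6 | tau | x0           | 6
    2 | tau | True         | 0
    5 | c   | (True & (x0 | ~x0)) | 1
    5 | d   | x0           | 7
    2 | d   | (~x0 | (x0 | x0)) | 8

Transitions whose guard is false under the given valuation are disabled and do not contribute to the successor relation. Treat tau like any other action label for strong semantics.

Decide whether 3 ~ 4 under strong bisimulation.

Answer: BISIMILAR

Analysis:
Bisimulation quotient by refinement:
  P[0] = {{0,1,2,3,4,5,6,7,8}}
  P[1] = {{0},{1},{2},{3,4,6},{5},{7},{8}}
Fixed point at round 2; 7 class(es).
[3]={3,4,6}  [4]={3,4,6}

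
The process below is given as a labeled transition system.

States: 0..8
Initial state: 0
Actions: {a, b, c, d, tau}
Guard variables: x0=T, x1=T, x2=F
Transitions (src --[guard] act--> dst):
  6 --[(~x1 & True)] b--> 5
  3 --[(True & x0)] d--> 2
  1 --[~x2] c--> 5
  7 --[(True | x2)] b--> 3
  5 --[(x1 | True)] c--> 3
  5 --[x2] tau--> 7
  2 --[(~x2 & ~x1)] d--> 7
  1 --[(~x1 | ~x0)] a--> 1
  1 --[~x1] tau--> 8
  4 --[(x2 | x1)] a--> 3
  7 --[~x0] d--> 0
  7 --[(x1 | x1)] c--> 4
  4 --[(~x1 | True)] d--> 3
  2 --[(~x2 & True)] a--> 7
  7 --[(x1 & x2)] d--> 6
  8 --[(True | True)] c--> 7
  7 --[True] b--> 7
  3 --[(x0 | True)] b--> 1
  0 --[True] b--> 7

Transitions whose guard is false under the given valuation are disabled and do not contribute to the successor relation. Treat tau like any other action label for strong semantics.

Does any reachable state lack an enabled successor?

Answer: DEADLOCK-FREE

Trace:
R = {0,1,2,3,4,5,7}
  0: b→7  [deg 1]
  1: c→5  [deg 1]
  2: a→7  [deg 1]
  3: b→1  d→2  [deg 2]
  4: a→3  d→3  [deg 2]
  5: c→3  [deg 1]
  7: b→3  b→7  c→4  [deg 3]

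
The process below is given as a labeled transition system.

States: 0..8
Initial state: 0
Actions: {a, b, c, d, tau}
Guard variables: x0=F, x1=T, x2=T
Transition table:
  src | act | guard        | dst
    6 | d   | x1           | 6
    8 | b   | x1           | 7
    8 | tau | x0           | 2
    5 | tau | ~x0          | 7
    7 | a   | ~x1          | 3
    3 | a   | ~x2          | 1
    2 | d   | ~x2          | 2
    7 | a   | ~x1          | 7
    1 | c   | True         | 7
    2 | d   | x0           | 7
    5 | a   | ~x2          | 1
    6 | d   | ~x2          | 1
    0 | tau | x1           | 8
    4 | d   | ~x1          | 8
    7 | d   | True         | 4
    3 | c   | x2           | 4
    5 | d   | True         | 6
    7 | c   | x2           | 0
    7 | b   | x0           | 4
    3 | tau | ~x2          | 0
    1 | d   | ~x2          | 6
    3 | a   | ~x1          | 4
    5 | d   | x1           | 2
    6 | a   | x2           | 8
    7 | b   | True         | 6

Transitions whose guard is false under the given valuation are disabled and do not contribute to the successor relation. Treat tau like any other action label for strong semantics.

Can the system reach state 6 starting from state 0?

Answer: REACHABLE

Working:
After dropping false guards: 12 live edges.
Layer 0: {0}
Layer 1: {8}  total {0,8}
Layer 2: {7}  total {0,7,8}
Layer 3: {4,6}  total {0,4,6,7,8}
Reach set: {0,4,6,7,8}
Path to 6: tau·b·b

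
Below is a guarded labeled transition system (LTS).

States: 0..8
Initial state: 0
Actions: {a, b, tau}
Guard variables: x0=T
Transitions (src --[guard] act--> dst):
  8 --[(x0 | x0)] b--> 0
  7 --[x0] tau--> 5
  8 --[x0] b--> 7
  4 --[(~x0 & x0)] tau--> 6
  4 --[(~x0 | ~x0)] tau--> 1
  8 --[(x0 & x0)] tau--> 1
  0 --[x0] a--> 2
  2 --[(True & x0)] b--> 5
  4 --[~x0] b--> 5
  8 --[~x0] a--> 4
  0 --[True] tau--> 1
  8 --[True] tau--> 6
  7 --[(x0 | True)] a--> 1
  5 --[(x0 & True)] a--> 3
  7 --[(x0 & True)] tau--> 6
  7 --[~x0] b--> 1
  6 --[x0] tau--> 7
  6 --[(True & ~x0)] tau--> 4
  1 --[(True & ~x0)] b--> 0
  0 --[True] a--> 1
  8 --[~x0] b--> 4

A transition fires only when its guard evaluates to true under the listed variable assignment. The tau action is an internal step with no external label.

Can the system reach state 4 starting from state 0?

Answer: UNREACHABLE

Working:
After dropping false guards: 13 live edges.
Layer 0: {0}
Layer 1: {1,2}  cumulative {0,1,2}
Layer 2: {5}  cumulative {0,1,2,5}
Layer 3: {3}  cumulative {0,1,2,3,5}
Reachable = {0,1,2,3,5}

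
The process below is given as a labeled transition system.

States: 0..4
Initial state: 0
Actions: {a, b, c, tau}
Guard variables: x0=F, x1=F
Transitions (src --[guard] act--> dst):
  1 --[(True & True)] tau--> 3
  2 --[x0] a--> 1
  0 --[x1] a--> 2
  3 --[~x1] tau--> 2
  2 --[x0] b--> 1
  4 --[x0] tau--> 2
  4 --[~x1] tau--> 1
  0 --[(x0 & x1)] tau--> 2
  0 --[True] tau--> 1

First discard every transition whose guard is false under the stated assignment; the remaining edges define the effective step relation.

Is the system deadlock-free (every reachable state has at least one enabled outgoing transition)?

Answer: DEADLOCK at state 2

Trace:
Reachable = {0,1,2,3}
  0: tau→1  [1 exit(s)]
  1: tau→3  [1 exit(s)]
  2: ∅  [deadlock]
  3: tau→2  [1 exit(s)]
trace reaching 2: tau·tau·tau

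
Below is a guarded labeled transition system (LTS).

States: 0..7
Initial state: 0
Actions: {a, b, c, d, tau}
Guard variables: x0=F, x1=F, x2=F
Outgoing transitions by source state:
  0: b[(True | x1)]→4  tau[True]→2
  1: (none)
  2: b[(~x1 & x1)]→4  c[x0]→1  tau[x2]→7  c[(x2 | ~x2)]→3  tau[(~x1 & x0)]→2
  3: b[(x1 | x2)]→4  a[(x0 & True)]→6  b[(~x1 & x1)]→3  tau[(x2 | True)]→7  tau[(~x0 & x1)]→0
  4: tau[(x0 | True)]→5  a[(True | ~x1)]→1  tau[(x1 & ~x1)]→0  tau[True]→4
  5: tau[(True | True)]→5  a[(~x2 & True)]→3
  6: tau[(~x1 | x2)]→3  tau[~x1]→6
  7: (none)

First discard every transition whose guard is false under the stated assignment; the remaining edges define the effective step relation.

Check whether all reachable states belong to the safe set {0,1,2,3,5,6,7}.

Safe = {0,1,2,3,5,6,7}
Reachable = {0,1,2,3,4,5,7}
  0: safe
  1: safe
  2: safe
  3: safe
  4: outside
  5: safe
  7: safe
witness against invariant: b → 4

Answer: INVARIANT VIOLATED at state 4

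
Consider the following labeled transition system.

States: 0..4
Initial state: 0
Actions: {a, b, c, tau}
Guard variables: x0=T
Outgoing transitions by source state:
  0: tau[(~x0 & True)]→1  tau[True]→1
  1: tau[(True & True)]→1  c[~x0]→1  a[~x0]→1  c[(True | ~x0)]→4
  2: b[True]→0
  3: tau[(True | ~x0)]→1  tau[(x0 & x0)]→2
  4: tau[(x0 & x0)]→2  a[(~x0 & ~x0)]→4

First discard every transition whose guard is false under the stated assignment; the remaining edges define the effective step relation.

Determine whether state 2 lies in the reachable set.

After dropping false guards: 7 live edges.
L0 = {0}
L1 = {1}  now seen {0,1}
L2 = {4}  now seen {0,1,4}
L3 = {2}  now seen {0,1,2,4}
Reach set: {0,1,2,4}
trace reaching 2: tau·c·tau

Answer: REACHABLE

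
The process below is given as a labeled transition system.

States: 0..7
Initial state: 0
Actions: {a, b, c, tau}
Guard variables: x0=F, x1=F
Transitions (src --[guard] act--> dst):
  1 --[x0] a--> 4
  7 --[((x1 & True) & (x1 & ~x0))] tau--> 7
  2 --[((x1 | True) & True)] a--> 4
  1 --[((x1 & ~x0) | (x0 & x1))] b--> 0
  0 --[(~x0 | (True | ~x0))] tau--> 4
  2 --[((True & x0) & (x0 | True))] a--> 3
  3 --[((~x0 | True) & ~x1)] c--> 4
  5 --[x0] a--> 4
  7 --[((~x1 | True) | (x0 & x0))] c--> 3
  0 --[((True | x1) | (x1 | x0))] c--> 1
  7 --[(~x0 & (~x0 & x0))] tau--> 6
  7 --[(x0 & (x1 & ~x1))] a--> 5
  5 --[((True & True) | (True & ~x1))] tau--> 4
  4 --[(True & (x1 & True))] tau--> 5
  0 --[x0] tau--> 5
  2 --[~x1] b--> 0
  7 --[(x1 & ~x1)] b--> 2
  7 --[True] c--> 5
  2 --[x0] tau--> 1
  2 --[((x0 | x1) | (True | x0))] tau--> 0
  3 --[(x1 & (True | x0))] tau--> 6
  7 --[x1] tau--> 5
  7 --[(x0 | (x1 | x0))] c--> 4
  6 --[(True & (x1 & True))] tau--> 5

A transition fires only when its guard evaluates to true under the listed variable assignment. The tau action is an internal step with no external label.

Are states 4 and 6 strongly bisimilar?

Answer: BISIMILAR

Working:
Refine partition for ~:
  round 0: {{0,1,2,3,4,5,6,7}}
  round 1: {{0},{1,4,6},{2},{3,7},{5}}
  round 2: {{0},{1,4,6},{2},{3},{5},{7}}
6 equivalence class(es) (converged in 3)
class of 4: {1,4,6}; class of 6: {1,4,6}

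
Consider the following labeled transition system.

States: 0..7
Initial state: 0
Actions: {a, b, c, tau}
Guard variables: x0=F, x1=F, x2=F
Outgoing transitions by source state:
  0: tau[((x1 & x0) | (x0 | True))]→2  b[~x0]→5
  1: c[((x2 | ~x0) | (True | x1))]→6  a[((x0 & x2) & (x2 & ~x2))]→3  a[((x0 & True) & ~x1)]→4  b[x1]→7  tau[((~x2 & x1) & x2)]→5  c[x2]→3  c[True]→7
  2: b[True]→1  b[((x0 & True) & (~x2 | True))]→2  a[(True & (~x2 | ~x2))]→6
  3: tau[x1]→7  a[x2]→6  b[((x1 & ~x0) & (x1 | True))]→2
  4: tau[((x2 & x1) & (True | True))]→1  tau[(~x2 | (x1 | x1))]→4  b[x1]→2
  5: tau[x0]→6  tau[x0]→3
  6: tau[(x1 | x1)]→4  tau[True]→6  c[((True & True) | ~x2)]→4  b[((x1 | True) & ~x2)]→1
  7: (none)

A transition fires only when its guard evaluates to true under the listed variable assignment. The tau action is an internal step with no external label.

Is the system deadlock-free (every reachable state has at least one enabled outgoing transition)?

R = {0,1,2,4,5,6,7}
  0: b→5  tau→2  [deg 2]
  1: c→6  c→7  [deg 2]
  2: a→6  b→1  [deg 2]
  4: tau→4  [deg 1]
  5: ∅  [STUCK]
  6: b→1  c→4  tau→6  [deg 3]
  7: ∅  [STUCK]
witness 5: b

Answer: DEADLOCK at state 5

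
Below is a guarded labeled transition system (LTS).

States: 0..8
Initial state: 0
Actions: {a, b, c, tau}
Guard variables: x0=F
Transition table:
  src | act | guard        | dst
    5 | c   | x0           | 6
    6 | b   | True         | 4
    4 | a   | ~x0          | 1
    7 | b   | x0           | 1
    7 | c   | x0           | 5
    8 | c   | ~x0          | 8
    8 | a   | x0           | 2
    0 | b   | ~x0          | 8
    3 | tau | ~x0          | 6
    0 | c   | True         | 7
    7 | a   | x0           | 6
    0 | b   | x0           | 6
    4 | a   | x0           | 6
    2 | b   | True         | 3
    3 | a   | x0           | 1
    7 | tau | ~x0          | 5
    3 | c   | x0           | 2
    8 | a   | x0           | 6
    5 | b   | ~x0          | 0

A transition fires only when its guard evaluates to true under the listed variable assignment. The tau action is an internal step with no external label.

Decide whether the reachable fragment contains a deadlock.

Answer: DEADLOCK-FREE

Analysis:
Reachable = {0,5,7,8}
  0: b→8  c→7  [2 exit(s)]
  5: b→0  [1 exit(s)]
  7: tau→5  [1 exit(s)]
  8: c→8  [1 exit(s)]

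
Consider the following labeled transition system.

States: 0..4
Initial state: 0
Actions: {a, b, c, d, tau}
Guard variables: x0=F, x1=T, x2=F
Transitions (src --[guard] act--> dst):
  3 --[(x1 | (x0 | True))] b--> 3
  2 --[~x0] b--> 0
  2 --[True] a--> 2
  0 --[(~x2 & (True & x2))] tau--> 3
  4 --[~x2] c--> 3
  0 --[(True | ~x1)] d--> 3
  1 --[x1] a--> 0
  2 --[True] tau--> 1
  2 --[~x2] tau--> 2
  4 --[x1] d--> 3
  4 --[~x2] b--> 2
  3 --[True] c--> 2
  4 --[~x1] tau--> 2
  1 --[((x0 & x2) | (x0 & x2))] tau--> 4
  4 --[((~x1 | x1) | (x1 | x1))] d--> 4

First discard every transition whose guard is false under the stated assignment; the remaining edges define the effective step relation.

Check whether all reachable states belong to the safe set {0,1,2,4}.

Safe = {0,1,2,4}
Reach set: {0,1,2,3}
  0: ok
  1: ok
  2: ok
  3: ✗ unsafe
counterexample path to 3: d

Answer: INVARIANT VIOLATED at state 3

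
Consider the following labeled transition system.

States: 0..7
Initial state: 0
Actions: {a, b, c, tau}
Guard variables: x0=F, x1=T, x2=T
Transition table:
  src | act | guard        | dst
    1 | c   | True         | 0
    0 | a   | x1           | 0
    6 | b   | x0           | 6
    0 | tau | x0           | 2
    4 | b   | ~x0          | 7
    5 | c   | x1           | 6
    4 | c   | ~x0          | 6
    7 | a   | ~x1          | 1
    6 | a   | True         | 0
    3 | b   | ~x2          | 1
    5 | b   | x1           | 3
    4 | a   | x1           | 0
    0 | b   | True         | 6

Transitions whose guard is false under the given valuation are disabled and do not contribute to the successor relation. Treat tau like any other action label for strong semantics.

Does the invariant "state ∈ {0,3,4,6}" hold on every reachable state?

Inv-set: {0,3,4,6}
R = {0,6}
  0: ok
  6: ok

Answer: INVARIANT HOLDS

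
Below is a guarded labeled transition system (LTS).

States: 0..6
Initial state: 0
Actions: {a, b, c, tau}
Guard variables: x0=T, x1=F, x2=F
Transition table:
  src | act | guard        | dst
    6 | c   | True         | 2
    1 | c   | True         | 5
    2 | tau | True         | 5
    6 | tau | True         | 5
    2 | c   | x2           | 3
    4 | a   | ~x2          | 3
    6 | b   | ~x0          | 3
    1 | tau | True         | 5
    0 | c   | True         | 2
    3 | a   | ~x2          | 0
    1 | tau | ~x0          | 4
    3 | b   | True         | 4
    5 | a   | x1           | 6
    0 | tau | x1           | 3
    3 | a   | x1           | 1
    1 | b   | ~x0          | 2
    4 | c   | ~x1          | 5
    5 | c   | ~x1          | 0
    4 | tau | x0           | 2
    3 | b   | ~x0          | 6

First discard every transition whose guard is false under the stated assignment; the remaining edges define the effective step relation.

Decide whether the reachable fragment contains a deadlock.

R = {0,2,5}
  0: c→2  [1 out]
  2: tau→5  [1 out]
  5: c→0  [1 out]

Answer: DEADLOCK-FREE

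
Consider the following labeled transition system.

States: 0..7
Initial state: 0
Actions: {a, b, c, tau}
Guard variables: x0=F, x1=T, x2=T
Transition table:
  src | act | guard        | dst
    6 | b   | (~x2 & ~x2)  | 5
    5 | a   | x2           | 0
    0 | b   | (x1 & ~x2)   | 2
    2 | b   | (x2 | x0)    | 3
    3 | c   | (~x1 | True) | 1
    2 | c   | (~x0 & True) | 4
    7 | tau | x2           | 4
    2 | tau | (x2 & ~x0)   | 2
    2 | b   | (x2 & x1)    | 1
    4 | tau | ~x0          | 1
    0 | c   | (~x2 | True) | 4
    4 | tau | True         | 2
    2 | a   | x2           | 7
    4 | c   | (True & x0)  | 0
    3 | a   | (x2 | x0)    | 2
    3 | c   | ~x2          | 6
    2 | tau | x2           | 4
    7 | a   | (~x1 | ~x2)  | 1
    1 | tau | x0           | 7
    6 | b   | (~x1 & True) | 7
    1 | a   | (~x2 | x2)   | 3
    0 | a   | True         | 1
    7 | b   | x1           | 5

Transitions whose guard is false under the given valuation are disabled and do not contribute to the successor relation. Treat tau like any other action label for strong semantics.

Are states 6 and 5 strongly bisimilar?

Bisimulation quotient by refinement:
  π0 = {{0,1,2,3,4,5,6,7}}
  π1 = {{0,3},{1,5},{2},{4},{6},{7}}
  π2 = {{0},{1,5},{2},{3},{4},{6},{7}}
  π3 = {{0},{1},{2},{3},{4},{5},{6},{7}}
Fixed point at round 4; 8 class(es).
6∈{6}, 5∈{5}

Answer: NOT BISIMILAR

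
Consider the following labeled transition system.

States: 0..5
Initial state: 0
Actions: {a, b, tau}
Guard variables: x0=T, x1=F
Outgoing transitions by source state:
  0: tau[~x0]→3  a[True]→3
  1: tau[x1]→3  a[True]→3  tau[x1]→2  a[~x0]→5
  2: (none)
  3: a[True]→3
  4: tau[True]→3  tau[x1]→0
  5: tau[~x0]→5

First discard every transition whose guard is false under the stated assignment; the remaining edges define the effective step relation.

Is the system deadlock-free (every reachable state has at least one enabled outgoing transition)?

Reachable = {0,3}
  0: a→3  [deg 1]
  3: a→3  [deg 1]

Answer: DEADLOCK-FREE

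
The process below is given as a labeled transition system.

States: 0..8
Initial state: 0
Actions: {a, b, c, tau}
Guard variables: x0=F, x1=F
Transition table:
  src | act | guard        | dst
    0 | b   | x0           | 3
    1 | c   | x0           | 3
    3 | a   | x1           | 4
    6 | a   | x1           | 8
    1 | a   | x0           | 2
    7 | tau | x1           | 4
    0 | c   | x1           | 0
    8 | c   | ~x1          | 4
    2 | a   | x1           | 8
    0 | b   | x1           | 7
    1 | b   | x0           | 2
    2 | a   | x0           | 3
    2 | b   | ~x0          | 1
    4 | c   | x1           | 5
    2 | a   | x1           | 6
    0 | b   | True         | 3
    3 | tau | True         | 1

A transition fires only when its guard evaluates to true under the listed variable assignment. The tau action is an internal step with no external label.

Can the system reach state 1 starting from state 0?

Answer: REACHABLE

Trace:
Guard filter leaves 4 enabled edge(s).
depth 0: {0}
depth 1: {3}  total {0,3}
depth 2: {1}  total {0,1,3}
R = {0,1,3}
trace reaching 1: b·tau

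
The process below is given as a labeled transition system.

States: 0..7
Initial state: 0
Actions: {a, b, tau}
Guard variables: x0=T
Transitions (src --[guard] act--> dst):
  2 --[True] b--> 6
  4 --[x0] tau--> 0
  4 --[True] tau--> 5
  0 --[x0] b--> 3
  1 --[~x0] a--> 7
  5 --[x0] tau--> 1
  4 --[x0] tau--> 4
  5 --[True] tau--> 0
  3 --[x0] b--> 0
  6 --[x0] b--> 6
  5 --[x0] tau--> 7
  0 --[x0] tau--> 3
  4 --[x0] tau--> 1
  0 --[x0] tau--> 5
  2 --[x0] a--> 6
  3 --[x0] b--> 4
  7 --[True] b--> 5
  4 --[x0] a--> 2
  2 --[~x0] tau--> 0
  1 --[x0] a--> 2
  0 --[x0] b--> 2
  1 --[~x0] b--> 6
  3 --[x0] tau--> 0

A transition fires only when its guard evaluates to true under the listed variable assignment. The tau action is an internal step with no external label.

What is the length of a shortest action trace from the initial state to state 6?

BFS to 6:
  Layer 0: {0}
  Layer 1: {2,3,5}
  Layer 2: {1,4,6,7}
6 enters at depth 2; path b·a

Answer: 2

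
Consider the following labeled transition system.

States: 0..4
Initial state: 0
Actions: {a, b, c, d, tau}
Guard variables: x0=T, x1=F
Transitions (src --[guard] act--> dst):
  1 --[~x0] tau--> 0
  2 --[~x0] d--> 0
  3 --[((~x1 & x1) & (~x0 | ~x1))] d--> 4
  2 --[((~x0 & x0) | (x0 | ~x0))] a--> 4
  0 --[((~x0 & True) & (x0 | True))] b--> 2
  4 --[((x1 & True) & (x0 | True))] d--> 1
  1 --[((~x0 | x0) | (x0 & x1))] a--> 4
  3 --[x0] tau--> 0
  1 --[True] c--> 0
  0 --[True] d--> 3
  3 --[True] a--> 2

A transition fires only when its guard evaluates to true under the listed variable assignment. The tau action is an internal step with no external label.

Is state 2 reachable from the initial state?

Answer: REACHABLE

Working:
6 transition(s) survive guard evaluation.
depth 0: {0}
depth 1: {3}  now seen {0,3}
depth 2: {2}  now seen {0,2,3}
depth 3: {4}  now seen {0,2,3,4}
Reachable = {0,2,3,4}
Path to 2: d·a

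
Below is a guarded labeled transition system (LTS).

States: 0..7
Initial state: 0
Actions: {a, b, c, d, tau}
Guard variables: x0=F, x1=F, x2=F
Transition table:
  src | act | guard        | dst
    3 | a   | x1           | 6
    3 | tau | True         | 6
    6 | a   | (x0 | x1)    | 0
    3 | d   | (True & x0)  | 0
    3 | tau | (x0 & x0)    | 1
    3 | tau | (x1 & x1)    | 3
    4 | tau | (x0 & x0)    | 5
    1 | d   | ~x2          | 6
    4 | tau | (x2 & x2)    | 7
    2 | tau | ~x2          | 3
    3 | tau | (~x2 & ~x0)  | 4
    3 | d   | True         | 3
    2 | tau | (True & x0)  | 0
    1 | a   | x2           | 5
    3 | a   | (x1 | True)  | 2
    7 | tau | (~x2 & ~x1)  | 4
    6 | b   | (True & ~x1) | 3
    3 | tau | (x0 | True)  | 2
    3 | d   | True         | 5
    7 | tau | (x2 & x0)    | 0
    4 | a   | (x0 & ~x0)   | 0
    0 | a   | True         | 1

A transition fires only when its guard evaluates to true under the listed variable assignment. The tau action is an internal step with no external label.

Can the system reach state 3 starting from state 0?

Answer: REACHABLE

Trace:
Guard filter leaves 11 enabled edge(s).
depth 0: {0}
depth 1: {1}  now seen {0,1}
depth 2: {6}  now seen {0,1,6}
depth 3: {3}  now seen {0,1,3,6}
depth 4: {2,4,5}  now seen {0,1,2,3,4,5,6}
R = {0,1,2,3,4,5,6}
Path to 3: a·d·b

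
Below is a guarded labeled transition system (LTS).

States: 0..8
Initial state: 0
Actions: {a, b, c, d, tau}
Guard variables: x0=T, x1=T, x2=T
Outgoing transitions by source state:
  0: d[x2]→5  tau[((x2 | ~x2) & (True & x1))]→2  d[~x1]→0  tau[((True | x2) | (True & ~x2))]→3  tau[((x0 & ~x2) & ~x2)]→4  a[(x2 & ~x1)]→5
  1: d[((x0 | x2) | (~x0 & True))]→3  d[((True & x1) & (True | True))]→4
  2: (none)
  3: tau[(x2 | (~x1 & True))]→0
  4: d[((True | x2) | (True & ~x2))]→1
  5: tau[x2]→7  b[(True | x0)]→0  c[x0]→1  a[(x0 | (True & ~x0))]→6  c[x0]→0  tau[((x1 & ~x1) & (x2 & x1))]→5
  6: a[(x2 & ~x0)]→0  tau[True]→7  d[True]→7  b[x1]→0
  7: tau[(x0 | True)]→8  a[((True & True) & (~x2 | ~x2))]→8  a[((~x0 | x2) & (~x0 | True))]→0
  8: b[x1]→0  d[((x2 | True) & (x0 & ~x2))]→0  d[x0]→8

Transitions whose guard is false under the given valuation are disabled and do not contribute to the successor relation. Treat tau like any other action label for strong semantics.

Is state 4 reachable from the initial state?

Answer: REACHABLE

Working:
Guard filter leaves 19 enabled edge(s).
Layer 0: {0}
Layer 1: {2,3,5}  now seen {0,2,3,5}
Layer 2: {1,6,7}  now seen {0,1,2,3,5,6,7}
Layer 3: {4,8}  now seen {0,1,2,3,4,5,6,7,8}
Reachable = {0,1,2,3,4,5,6,7,8}
witness 4: d·c·d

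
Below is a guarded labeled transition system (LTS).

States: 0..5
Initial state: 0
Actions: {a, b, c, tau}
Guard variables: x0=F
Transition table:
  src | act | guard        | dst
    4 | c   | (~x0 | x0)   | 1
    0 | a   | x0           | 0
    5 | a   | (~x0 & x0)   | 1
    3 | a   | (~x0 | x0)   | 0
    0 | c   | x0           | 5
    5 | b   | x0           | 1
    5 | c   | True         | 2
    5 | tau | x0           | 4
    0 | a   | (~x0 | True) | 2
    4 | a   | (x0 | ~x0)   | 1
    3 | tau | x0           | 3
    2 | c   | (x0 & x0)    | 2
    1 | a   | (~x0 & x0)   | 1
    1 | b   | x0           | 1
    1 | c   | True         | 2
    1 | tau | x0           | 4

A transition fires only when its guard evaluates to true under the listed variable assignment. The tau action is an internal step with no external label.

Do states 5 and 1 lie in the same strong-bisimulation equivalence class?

Answer: BISIMILAR

Trace:
Compute ~ classes (split until stable):
  π0 = {{0,1,2,3,4,5}}
  π1 = {{0,3},{1,5},{2},{4}}
  π2 = {{0},{1,5},{2},{3},{4}}
stable after 3 split(s): 5 block(s)
5∈{1,5}, 1∈{1,5}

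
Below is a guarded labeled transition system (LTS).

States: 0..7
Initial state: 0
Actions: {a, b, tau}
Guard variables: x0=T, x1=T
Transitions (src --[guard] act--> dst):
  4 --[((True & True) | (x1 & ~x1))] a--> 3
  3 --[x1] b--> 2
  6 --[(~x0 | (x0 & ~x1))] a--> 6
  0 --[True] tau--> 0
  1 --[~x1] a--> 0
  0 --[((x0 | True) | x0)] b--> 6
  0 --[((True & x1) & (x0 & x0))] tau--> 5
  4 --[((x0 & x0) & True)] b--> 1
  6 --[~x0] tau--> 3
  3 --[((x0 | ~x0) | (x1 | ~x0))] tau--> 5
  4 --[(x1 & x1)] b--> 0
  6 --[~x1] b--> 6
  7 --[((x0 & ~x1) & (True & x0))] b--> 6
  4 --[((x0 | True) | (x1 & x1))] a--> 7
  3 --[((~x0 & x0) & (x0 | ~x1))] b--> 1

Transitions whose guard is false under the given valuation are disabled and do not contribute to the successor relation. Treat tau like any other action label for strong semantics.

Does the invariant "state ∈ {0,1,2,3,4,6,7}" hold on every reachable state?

Answer: INVARIANT VIOLATED at state 5

Trace:
Safe = {0,1,2,3,4,6,7}
Reachable = {0,5,6}
  0: safe
  5: ✗ unsafe
  6: safe
reach 5 via tau — violates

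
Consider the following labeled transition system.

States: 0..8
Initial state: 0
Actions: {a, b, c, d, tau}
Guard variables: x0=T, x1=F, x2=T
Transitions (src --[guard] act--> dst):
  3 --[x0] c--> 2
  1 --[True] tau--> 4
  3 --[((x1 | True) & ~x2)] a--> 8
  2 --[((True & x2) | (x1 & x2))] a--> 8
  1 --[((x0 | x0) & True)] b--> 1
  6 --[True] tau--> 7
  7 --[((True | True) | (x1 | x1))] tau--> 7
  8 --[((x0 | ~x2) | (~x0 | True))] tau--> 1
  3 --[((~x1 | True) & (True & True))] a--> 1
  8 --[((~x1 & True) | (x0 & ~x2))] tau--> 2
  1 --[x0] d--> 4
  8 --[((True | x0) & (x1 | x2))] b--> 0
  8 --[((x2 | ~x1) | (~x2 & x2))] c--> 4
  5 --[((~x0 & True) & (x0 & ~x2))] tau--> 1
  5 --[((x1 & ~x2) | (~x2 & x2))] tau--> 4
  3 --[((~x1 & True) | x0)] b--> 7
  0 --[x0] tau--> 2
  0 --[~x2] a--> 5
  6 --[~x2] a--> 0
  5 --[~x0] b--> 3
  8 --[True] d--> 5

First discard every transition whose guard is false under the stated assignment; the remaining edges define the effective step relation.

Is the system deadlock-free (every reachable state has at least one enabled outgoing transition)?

Answer: DEADLOCK at state 4

Trace:
Reachable = {0,1,2,4,5,8}
  0: tau→2  [1 out]
  1: b→1  d→4  tau→4  [3 out]
  2: a→8  [1 out]
  4: ∅  [STUCK]
  5: ∅  [STUCK]
  8: b→0  c→4  d→5  tau→1  tau→2  [5 out]
trace reaching 4: tau·a·c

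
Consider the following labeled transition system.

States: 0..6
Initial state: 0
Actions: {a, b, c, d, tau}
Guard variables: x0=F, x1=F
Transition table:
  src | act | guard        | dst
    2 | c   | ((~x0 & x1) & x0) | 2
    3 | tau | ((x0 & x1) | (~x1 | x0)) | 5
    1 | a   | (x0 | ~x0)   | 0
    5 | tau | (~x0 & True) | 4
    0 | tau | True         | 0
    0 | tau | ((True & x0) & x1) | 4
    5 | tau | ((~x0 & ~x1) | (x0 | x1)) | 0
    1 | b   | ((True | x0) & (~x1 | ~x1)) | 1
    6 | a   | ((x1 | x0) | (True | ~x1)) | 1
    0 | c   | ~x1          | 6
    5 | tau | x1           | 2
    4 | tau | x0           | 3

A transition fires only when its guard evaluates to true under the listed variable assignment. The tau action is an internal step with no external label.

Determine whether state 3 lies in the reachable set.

Guard filter leaves 8 enabled edge(s).
Layer 0: {0}
Layer 1: {6}  cumulative {0,6}
Layer 2: {1}  cumulative {0,1,6}
Reach set: {0,1,6}

Answer: UNREACHABLE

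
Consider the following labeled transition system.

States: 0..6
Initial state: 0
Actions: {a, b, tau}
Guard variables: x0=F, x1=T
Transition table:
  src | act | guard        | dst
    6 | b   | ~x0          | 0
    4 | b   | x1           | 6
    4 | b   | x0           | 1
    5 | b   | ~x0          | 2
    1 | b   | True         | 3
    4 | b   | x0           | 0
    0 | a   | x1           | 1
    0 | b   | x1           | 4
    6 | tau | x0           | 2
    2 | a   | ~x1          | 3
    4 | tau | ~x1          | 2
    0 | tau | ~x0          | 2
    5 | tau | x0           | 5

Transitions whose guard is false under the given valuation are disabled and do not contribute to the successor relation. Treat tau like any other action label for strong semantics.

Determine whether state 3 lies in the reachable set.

7 transition(s) survive guard evaluation.
L0 = {0}
L1 = {1,2,4}  total {0,1,2,4}
L2 = {3,6}  total {0,1,2,3,4,6}
R = {0,1,2,3,4,6}
trace reaching 3: a·b

Answer: REACHABLE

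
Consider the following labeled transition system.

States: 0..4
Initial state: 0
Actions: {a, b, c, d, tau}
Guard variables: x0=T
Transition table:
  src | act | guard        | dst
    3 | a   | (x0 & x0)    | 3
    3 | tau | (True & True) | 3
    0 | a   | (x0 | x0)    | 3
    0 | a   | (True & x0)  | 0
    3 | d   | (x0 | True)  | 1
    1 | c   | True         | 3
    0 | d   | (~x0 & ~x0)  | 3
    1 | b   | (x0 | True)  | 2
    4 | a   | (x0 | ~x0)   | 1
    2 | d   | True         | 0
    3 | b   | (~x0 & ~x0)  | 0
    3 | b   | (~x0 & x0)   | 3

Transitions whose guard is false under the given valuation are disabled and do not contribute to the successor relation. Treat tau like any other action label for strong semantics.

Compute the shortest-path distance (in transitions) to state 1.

Layered search for 1:
  Layer 0: {0}
  Layer 1: {3}
  Layer 2: {1}
depth(1)=2, e.g. a·d

Answer: 2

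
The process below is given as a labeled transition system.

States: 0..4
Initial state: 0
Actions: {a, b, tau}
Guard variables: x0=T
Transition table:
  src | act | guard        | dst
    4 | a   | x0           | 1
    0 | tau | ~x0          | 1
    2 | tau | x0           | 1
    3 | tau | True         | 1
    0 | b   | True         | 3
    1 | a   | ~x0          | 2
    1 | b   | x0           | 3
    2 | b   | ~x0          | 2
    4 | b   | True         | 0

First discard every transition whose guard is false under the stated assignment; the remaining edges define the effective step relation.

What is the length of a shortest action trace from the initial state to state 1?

BFS to 1:
  Layer 0: {0}
  Layer 1: {3}
  Layer 2: {1}
1 enters at depth 2; path b·tau

Answer: 2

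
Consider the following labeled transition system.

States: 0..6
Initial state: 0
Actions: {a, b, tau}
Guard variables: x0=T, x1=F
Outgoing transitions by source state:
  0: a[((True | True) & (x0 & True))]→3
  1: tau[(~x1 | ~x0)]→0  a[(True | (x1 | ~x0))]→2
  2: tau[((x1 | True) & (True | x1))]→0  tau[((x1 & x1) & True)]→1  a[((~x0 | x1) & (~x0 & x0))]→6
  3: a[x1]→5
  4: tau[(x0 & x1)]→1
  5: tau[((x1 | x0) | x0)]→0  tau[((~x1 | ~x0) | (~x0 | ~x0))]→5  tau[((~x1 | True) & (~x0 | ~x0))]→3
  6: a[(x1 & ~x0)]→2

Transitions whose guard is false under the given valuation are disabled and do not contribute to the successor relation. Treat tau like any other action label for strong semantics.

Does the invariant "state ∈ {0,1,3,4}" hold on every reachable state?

Allowed set {0,1,3,4}
R = {0,3}
  0: ✓
  3: ✓

Answer: INVARIANT HOLDS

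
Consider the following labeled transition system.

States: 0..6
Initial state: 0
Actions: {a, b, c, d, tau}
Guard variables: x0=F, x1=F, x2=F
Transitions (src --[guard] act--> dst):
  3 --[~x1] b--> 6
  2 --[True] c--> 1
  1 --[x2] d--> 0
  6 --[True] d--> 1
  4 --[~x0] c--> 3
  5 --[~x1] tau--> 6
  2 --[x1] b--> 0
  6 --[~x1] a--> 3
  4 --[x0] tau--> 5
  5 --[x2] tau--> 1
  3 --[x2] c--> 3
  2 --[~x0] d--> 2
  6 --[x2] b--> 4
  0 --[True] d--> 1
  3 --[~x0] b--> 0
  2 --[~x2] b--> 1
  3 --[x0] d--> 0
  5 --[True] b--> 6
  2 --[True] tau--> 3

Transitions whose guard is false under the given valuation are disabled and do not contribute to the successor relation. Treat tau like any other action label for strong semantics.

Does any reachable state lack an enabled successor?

R = {0,1}
  0: d→1  [deg 1]
  1: ∅  [deadlock]
trace reaching 1: d

Answer: DEADLOCK at state 1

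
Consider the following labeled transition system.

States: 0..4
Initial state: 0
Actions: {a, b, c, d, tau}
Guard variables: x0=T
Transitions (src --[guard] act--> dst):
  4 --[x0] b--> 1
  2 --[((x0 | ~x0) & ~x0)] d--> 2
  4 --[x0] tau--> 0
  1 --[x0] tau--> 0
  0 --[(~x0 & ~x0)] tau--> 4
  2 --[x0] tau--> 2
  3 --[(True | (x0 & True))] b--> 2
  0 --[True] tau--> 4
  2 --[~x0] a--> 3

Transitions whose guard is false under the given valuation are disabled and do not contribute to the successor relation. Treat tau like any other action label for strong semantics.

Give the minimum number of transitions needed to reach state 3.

Answer: UNREACHABLE

Trace:
Breadth-first toward 3:
  Layer 0: {0}
  Layer 1: {4}
  Layer 2: {1}
3 never appears.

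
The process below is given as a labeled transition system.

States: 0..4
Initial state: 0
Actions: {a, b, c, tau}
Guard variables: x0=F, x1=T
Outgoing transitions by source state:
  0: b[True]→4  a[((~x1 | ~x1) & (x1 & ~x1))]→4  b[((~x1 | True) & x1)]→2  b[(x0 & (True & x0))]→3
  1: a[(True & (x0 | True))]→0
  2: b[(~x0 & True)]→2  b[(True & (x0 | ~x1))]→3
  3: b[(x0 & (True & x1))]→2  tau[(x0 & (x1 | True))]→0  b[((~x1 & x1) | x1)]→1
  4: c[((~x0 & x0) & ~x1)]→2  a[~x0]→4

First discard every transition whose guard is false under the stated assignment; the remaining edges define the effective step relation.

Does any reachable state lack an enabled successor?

Answer: DEADLOCK-FREE

Trace:
Reach set: {0,2,4}
  0: b→2  b→4  [2 exit(s)]
  2: b→2  [1 exit(s)]
  4: a→4  [1 exit(s)]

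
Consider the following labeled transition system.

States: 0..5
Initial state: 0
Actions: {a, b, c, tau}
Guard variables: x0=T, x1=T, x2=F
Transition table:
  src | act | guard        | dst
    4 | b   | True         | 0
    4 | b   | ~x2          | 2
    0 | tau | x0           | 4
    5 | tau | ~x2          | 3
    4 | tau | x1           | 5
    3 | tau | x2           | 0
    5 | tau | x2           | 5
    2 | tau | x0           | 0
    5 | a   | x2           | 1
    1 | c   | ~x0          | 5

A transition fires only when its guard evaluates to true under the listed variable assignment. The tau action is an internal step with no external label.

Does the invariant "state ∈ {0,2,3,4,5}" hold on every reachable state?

Answer: INVARIANT HOLDS

Trace:
Safe = {0,2,3,4,5}
Reachable = {0,2,3,4,5}
  0: safe
  2: safe
  3: safe
  4: safe
  5: safe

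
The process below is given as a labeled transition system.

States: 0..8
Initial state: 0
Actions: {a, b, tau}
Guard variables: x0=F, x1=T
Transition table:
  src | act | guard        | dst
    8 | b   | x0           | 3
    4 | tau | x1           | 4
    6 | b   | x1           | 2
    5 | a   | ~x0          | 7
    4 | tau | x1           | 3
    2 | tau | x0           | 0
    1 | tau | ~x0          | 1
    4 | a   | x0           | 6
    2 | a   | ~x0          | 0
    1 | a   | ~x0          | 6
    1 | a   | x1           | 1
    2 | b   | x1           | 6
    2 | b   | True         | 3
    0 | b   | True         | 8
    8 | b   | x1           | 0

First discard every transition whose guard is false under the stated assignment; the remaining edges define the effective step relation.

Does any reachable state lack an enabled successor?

R = {0,8}
  0: b→8  [deg 1]
  8: b→0  [deg 1]

Answer: DEADLOCK-FREE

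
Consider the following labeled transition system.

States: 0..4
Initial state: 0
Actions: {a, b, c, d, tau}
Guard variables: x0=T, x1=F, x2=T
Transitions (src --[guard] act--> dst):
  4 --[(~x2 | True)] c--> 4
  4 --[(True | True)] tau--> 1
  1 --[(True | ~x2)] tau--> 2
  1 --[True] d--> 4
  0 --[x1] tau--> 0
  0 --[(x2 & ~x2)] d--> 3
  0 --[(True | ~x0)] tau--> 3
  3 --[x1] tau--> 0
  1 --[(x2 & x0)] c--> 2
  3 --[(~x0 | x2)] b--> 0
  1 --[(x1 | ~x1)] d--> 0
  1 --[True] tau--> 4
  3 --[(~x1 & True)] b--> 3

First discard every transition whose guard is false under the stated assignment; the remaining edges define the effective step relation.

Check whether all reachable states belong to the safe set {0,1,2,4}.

Allowed set {0,1,2,4}
Reach set: {0,3}
  0: safe
  3: VIOLATES
counterexample path to 3: tau

Answer: INVARIANT VIOLATED at state 3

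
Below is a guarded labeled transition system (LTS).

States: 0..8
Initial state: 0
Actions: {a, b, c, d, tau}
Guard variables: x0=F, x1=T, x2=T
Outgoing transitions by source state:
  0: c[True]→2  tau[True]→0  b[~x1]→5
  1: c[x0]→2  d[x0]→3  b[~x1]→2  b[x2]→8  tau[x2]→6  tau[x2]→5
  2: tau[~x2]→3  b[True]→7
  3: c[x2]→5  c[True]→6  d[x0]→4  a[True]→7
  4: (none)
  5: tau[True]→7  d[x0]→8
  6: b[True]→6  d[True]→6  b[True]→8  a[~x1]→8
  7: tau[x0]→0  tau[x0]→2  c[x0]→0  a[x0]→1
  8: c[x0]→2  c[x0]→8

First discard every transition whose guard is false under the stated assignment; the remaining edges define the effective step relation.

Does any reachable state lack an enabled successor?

Reach set: {0,2,7}
  0: c→2  tau→0  [2 out]
  2: b→7  [1 out]
  7: ∅  [STUCK]
Path to 7: c·b

Answer: DEADLOCK at state 7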